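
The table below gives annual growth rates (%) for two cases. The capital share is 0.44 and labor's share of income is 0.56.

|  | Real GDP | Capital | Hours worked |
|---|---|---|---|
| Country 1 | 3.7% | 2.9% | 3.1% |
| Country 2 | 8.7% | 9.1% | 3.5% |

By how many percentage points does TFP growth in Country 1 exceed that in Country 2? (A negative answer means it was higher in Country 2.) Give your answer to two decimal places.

Labor's share = 1 − 0.44 = 0.56.
Country 1: TFP = 3.7 − 1.276 − 1.736 = 0.688%.
Country 2: TFP = 8.7 − 4.004 − 1.96 = 2.736%.
Difference = 0.688 − (2.736) = -2.048 pp.

-2.05 percentage points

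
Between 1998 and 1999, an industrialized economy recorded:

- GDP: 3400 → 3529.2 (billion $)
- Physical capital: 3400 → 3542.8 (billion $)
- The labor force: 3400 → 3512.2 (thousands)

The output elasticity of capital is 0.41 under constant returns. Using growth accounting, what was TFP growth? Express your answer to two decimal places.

0.13%

GDP growth = (3529.2 − 3400) / 3400 = 3.8%.
Physical capital growth = (3542.8 − 3400) / 3400 = 4.2%.
The labor force growth = (3512.2 − 3400) / 3400 = 3.3%.
Labor's share = 1 − 0.41 = 0.59.
Physical capital: 0.41 × 4.2 = 1.722 pp.
The labor force: 0.59 × 3.3 = 1.947 pp.
TFP growth = 3.8 − 3.669 = 0.131%.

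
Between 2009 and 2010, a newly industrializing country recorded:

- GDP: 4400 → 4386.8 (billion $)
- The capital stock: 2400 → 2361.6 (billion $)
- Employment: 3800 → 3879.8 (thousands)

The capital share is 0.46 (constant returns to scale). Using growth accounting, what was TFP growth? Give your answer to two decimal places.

GDP growth = (4386.8 − 4400) / 4400 = -0.3%.
The capital stock growth = (2361.6 − 2400) / 2400 = -1.6%.
Employment growth = (3879.8 − 3800) / 3800 = 2.1%.
Labor's share = 1 − 0.46 = 0.54.
The capital stock: 0.46 × (-1.6) = -0.736 pp.
Employment: 0.54 × 2.1 = 1.134 pp.
TFP growth = -0.3 − 0.398 = -0.698%.

-0.70%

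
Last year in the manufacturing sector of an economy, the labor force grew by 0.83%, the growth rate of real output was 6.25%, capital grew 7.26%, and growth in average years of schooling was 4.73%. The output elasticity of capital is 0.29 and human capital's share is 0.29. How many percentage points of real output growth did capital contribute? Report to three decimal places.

2.105

Contribution = share × growth = 0.29 × 7.26 = 2.1054 pp.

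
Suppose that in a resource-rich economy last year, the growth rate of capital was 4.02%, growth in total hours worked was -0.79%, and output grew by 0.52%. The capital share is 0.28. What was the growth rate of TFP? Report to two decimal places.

-0.04%

Labor's share = 1 − 0.28 = 0.72.
Capital: 0.28 × 4.02 = 1.1256 pp.
Total hours worked: 0.72 × (-0.79) = -0.5688 pp.
TFP growth = 0.52 − 0.5568 = -0.0368%.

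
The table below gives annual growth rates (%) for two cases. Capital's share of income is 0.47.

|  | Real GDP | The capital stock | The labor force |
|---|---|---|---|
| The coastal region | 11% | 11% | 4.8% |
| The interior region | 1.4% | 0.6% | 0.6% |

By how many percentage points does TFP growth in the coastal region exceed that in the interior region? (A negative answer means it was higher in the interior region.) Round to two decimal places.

Labor's share = 1 − 0.47 = 0.53.
The coastal region: TFP = 11 − 5.17 − 2.544 = 3.286%.
The interior region: TFP = 1.4 − 0.282 − 0.318 = 0.8%.
Difference = 3.286 − (0.8) = 2.486 pp.

2.49 percentage points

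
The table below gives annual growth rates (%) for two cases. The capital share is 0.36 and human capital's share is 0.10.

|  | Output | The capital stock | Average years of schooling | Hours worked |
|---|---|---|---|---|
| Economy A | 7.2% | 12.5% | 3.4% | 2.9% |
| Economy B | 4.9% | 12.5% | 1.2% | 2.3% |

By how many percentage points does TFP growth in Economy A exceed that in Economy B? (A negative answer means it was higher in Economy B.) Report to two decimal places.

1.76 percentage points

Labor's share = 1 − 0.36 − 0.1 = 0.54.
Economy A: TFP = 7.2 − 4.5 − 0.34 − 1.566 = 0.794%.
Economy B: TFP = 4.9 − 4.5 − 0.12 − 1.242 = -0.962%.
Difference = 0.794 − (-0.962) = 1.756 pp.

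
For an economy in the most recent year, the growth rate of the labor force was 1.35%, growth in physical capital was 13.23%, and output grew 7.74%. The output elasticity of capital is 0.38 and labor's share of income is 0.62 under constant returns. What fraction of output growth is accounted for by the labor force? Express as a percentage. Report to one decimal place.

Labor's share = 1 − 0.38 = 0.62.
The labor force contributed 0.62 × 1.35 = 0.837 pp.
Share of growth = 0.837 / 7.74 × 100 = 10.814%.

10.8%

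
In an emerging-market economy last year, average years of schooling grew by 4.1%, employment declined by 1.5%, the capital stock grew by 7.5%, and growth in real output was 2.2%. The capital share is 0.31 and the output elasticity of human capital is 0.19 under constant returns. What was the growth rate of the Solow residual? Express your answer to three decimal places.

Labor's share = 1 − 0.31 − 0.19 = 0.5.
The capital stock: 0.31 × 7.5 = 2.325 pp.
Average years of schooling: 0.19 × 4.1 = 0.779 pp.
Employment: 0.5 × (-1.5) = -0.75 pp.
TFP growth = 2.2 − 2.354 = -0.154%.

-0.154%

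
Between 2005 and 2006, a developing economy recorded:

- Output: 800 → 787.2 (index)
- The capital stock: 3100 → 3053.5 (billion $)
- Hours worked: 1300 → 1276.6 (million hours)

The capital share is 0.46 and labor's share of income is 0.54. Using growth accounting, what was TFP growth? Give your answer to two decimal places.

0.06%

Output growth = (787.2 − 800) / 800 = -1.6%.
The capital stock growth = (3053.5 − 3100) / 3100 = -1.5%.
Hours worked growth = (1276.6 − 1300) / 1300 = -1.8%.
Labor's share = 1 − 0.46 = 0.54.
The capital stock: 0.46 × (-1.5) = -0.69 pp.
Hours worked: 0.54 × (-1.8) = -0.972 pp.
TFP growth = -1.6 + 1.662 = 0.062%.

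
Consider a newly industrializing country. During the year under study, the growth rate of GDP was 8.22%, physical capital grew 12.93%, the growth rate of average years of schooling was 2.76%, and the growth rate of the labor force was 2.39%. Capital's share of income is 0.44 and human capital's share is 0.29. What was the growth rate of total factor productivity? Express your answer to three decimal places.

Labor's share = 1 − 0.44 − 0.29 = 0.27.
Physical capital: 0.44 × 12.93 = 5.6892 pp.
Average years of schooling: 0.29 × 2.76 = 0.8004 pp.
The labor force: 0.27 × 2.39 = 0.6453 pp.
TFP growth = 8.22 − 7.1349 = 1.0851%.

Total factor productivity growth was 1.085%.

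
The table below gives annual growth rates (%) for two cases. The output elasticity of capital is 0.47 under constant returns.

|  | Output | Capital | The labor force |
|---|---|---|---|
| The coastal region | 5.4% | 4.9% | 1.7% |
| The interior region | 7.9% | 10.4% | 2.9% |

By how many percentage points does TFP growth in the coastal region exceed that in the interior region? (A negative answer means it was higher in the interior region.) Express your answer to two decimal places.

0.72 percentage points

Labor's share = 1 − 0.47 = 0.53.
The coastal region: TFP = 5.4 − 2.303 − 0.901 = 2.196%.
The interior region: TFP = 7.9 − 4.888 − 1.537 = 1.475%.
Difference = 2.196 − (1.475) = 0.721 pp.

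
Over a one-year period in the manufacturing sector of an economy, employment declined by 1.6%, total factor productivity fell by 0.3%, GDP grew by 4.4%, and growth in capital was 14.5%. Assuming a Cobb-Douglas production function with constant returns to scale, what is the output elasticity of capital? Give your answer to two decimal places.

0.39

gY = gA + α·gK + (1−α)·gL, so gY − gA − gL = α(gK − gL).
4.4 + 0.3 + 1.6 = α × (14.5 − (-1.6)).
6.3 = 16.1 α, so α = 0.3913.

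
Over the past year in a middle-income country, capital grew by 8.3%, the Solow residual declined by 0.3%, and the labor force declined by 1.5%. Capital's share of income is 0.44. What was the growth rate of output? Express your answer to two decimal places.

Labor's share = 1 − 0.44 = 0.56.
Capital: 0.44 × 8.3 = 3.652 pp.
The labor force: 0.56 × (-1.5) = -0.84 pp.
Output growth = -0.3 + 2.812 = 2.512%.

Output growth was 2.51%.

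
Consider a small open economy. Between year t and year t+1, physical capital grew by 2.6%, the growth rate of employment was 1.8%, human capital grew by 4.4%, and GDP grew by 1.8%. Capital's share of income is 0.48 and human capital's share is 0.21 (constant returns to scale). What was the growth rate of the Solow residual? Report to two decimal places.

Labor's share = 1 − 0.48 − 0.21 = 0.31.
Physical capital: 0.48 × 2.6 = 1.248 pp.
Human capital: 0.21 × 4.4 = 0.924 pp.
Employment: 0.31 × 1.8 = 0.558 pp.
TFP growth = 1.8 − 2.73 = -0.93%.

-0.93%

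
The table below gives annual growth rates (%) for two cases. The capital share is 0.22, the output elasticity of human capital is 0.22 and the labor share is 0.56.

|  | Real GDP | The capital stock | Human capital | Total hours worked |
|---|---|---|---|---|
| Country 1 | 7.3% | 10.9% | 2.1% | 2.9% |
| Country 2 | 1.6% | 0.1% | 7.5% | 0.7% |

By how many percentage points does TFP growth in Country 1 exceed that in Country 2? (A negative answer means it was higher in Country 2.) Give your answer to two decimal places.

3.28 percentage points

Labor's share = 1 − 0.22 − 0.22 = 0.56.
Country 1: TFP = 7.3 − 2.398 − 0.462 − 1.624 = 2.816%.
Country 2: TFP = 1.6 − 0.022 − 1.65 − 0.392 = -0.464%.
Difference = 2.816 − (-0.464) = 3.28 pp.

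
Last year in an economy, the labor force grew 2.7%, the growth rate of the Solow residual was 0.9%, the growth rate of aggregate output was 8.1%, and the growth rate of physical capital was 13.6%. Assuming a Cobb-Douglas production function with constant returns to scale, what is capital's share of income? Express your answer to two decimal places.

0.41

gY = gA + α·gK + (1−α)·gL, so gY − gA − gL = α(gK − gL).
8.1 − 0.9 − 2.7 = α × (13.6 − 2.7).
4.5 = 10.9 α, so α = 0.4128.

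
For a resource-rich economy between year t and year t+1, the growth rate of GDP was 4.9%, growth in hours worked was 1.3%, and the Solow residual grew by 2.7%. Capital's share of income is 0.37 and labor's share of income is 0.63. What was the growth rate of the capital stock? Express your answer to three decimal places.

Labor's share = 1 − 0.37 = 0.63.
gY = gA + 0.63×1.3 + 0.37×g.
0.37×g = 4.9 − 2.7 − 0.819 = 1.381.
g = 1.381 / 0.37 = 3.73243%.

The capital stock growth was 3.732%.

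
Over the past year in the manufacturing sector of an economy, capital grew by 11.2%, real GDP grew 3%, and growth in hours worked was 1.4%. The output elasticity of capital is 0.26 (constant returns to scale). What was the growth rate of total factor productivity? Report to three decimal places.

-0.948%

Labor's share = 1 − 0.26 = 0.74.
Capital: 0.26 × 11.2 = 2.912 pp.
Hours worked: 0.74 × 1.4 = 1.036 pp.
TFP growth = 3 − 3.948 = -0.948%.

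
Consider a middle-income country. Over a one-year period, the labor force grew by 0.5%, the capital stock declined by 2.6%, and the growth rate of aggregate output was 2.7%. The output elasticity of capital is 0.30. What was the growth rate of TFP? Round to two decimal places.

Labor's share = 1 − 0.3 = 0.7.
The capital stock: 0.3 × (-2.6) = -0.78 pp.
The labor force: 0.7 × 0.5 = 0.35 pp.
TFP growth = 2.7 + 0.43 = 3.13%.

TFP grew 3.13%.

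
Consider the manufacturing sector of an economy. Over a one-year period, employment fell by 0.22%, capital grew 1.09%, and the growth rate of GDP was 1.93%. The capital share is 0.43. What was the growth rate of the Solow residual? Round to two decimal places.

Labor's share = 1 − 0.43 = 0.57.
Capital: 0.43 × 1.09 = 0.4687 pp.
Employment: 0.57 × (-0.22) = -0.1254 pp.
TFP growth = 1.93 − 0.3433 = 1.5867%.

The Solow residual grew 1.59%.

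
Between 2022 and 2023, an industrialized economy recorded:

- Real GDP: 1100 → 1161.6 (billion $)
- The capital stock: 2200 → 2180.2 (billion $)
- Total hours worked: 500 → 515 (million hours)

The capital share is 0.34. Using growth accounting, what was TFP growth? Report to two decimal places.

Real GDP growth = (1161.6 − 1100) / 1100 = 5.6%.
The capital stock growth = (2180.2 − 2200) / 2200 = -0.9%.
Total hours worked growth = (515 − 500) / 500 = 3%.
Labor's share = 1 − 0.34 = 0.66.
The capital stock: 0.34 × (-0.9) = -0.306 pp.
Total hours worked: 0.66 × 3 = 1.98 pp.
TFP growth = 5.6 − 1.674 = 3.926%.

3.93%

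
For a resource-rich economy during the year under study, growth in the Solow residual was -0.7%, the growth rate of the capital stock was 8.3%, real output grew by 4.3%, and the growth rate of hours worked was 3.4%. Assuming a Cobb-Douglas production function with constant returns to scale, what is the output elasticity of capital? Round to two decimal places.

The output elasticity of capital is 0.33.

gY = gA + α·gK + (1−α)·gL, so gY − gA − gL = α(gK − gL).
4.3 + 0.7 − 3.4 = α × (8.3 − 3.4).
1.6 = 4.9 α, so α = 0.3265.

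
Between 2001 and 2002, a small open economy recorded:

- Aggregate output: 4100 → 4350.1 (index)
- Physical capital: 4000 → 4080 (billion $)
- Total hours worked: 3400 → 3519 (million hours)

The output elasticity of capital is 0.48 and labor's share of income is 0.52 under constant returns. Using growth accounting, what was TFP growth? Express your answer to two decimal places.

Aggregate output growth = (4350.1 − 4100) / 4100 = 6.1%.
Physical capital growth = (4080 − 4000) / 4000 = 2%.
Total hours worked growth = (3519 − 3400) / 3400 = 3.5%.
Labor's share = 1 − 0.48 = 0.52.
Physical capital: 0.48 × 2 = 0.96 pp.
Total hours worked: 0.52 × 3.5 = 1.82 pp.
TFP growth = 6.1 − 2.78 = 3.32%.

TFP growth was 3.32%.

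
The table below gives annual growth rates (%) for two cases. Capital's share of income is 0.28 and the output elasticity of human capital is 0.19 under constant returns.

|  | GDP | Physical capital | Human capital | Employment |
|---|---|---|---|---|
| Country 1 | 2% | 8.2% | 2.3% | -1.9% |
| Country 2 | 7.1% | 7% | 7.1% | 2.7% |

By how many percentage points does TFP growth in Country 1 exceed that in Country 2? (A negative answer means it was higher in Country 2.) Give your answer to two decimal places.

Labor's share = 1 − 0.28 − 0.19 = 0.53.
Country 1: TFP = 2 − 2.296 − 0.437 + 1.007 = 0.274%.
Country 2: TFP = 7.1 − 1.96 − 1.349 − 1.431 = 2.36%.
Difference = 0.274 − (2.36) = -2.086 pp.

-2.09 percentage points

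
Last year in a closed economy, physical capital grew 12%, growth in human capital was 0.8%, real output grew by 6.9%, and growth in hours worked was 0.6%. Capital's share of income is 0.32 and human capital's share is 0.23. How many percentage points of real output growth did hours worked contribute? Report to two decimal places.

Labor's share = 1 − 0.32 − 0.23 = 0.45.
Contribution = share × growth = 0.45 × 0.6 = 0.27 pp.

0.27 pp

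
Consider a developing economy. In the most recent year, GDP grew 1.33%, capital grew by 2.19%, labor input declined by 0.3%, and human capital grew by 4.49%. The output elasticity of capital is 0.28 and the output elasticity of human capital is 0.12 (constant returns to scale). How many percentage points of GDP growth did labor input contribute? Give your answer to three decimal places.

-0.180 pp

Labor's share = 1 − 0.28 − 0.12 = 0.6.
Contribution = share × growth = 0.6 × (-0.3) = -0.18 pp.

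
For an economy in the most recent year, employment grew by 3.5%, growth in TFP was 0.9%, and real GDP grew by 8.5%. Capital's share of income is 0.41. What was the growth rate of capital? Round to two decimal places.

Labor's share = 1 − 0.41 = 0.59.
gY = gA + 0.59×3.5 + 0.41×g.
0.41×g = 8.5 − 0.9 − 2.065 = 5.535.
g = 5.535 / 0.41 = 13.5%.

13.50%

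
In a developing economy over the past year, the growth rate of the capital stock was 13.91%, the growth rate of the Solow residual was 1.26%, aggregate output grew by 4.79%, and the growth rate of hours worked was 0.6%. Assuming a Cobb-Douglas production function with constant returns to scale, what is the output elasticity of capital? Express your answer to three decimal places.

gY = gA + α·gK + (1−α)·gL, so gY − gA − gL = α(gK − gL).
4.79 − 1.26 − 0.6 = α × (13.91 − 0.6).
2.93 = 13.31 α, so α = 0.22014.

α = 0.220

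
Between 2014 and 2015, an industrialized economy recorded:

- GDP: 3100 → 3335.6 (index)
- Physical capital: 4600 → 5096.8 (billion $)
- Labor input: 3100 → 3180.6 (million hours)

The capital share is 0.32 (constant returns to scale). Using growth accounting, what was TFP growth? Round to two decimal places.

GDP growth = (3335.6 − 3100) / 3100 = 7.6%.
Physical capital growth = (5096.8 − 4600) / 4600 = 10.8%.
Labor input growth = (3180.6 − 3100) / 3100 = 2.6%.
Labor's share = 1 − 0.32 = 0.68.
Physical capital: 0.32 × 10.8 = 3.456 pp.
Labor input: 0.68 × 2.6 = 1.768 pp.
TFP growth = 7.6 − 5.224 = 2.376%.

2.38%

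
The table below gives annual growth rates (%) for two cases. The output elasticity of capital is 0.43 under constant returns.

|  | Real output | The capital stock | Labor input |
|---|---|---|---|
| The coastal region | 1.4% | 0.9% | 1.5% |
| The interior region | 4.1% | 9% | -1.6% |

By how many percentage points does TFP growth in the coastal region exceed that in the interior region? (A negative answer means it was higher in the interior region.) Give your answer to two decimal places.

Labor's share = 1 − 0.43 = 0.57.
The coastal region: TFP = 1.4 − 0.387 − 0.855 = 0.158%.
The interior region: TFP = 4.1 − 3.87 + 0.912 = 1.142%.
Difference = 0.158 − (1.142) = -0.984 pp.

-0.98 percentage points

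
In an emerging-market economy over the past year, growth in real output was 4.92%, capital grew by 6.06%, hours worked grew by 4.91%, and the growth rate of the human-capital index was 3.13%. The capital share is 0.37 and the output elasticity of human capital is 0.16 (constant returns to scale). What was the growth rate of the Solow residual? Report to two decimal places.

Labor's share = 1 − 0.37 − 0.16 = 0.47.
Capital: 0.37 × 6.06 = 2.2422 pp.
The human-capital index: 0.16 × 3.13 = 0.5008 pp.
Hours worked: 0.47 × 4.91 = 2.3077 pp.
TFP growth = 4.92 − 5.0507 = -0.1307%.

-0.13%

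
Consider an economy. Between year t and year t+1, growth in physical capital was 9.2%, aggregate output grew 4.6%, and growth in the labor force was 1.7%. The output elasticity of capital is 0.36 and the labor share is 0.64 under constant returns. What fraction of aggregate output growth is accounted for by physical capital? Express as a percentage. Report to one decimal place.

Physical capital contributed 0.36 × 9.2 = 3.312 pp.
Share of growth = 3.312 / 4.6 × 100 = 72%.

72.0%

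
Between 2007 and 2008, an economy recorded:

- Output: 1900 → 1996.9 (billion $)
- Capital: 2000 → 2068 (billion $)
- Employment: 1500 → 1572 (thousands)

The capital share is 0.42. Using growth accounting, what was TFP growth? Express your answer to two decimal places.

0.89%

Output growth = (1996.9 − 1900) / 1900 = 5.1%.
Capital growth = (2068 − 2000) / 2000 = 3.4%.
Employment growth = (1572 − 1500) / 1500 = 4.8%.
Labor's share = 1 − 0.42 = 0.58.
Capital: 0.42 × 3.4 = 1.428 pp.
Employment: 0.58 × 4.8 = 2.784 pp.
TFP growth = 5.1 − 4.212 = 0.888%.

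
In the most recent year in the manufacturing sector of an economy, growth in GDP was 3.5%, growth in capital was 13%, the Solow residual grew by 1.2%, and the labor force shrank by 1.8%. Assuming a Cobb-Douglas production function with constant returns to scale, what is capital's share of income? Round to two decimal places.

gY = gA + α·gK + (1−α)·gL, so gY − gA − gL = α(gK − gL).
3.5 − 1.2 + 1.8 = α × (13 − (-1.8)).
4.1 = 14.8 α, so α = 0.277.

Capital's share of income is 0.28.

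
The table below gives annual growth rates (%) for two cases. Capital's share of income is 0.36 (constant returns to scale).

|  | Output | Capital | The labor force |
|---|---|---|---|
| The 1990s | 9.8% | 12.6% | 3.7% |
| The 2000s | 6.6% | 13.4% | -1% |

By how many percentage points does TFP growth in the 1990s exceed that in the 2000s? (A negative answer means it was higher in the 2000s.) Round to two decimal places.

Labor's share = 1 − 0.36 = 0.64.
The 1990s: TFP = 9.8 − 4.536 − 2.368 = 2.896%.
The 2000s: TFP = 6.6 − 4.824 + 0.64 = 2.416%.
Difference = 2.896 − (2.416) = 0.48 pp.

0.48 percentage points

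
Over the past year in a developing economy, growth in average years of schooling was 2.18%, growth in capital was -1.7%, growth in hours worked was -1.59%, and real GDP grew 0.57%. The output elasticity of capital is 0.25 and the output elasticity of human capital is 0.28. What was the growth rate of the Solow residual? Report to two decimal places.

The Solow residual growth was 1.13%.

Labor's share = 1 − 0.25 − 0.28 = 0.47.
Capital: 0.25 × (-1.7) = -0.425 pp.
Average years of schooling: 0.28 × 2.18 = 0.6104 pp.
Hours worked: 0.47 × (-1.59) = -0.7473 pp.
TFP growth = 0.57 + 0.5619 = 1.1319%.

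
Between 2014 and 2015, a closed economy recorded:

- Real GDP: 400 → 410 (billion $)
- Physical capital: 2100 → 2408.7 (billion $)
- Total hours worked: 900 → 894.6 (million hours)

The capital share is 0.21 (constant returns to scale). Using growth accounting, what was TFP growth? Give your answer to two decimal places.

Real GDP growth = (410 − 400) / 400 = 2.5%.
Physical capital growth = (2408.7 − 2100) / 2100 = 14.7%.
Total hours worked growth = (894.6 − 900) / 900 = -0.6%.
Labor's share = 1 − 0.21 = 0.79.
Physical capital: 0.21 × 14.7 = 3.087 pp.
Total hours worked: 0.79 × (-0.6) = -0.474 pp.
TFP growth = 2.5 − 2.613 = -0.113%.

-0.11%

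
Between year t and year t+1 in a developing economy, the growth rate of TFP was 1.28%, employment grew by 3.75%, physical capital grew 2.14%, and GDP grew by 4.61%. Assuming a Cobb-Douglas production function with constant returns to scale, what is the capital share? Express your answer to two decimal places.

gY = gA + α·gK + (1−α)·gL, so gY − gA − gL = α(gK − gL).
4.61 − 1.28 − 3.75 = α × (2.14 − 3.75).
-0.42 = -1.61 α, so α = 0.2609.

0.26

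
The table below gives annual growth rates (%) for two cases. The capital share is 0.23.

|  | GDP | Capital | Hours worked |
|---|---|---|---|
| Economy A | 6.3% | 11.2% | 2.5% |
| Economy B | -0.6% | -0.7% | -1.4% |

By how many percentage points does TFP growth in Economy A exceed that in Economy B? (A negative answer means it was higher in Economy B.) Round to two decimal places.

Labor's share = 1 − 0.23 = 0.77.
Economy A: TFP = 6.3 − 2.576 − 1.925 = 1.799%.
Economy B: TFP = -0.6 + 0.161 + 1.078 = 0.639%.
Difference = 1.799 − (0.639) = 1.16 pp.

1.16 percentage points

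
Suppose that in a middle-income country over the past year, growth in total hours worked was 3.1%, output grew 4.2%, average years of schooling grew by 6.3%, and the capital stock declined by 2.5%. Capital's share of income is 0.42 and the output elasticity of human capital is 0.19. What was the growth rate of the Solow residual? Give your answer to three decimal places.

The Solow residual growth was 2.844%.

Labor's share = 1 − 0.42 − 0.19 = 0.39.
The capital stock: 0.42 × (-2.5) = -1.05 pp.
Average years of schooling: 0.19 × 6.3 = 1.197 pp.
Total hours worked: 0.39 × 3.1 = 1.209 pp.
TFP growth = 4.2 − 1.356 = 2.844%.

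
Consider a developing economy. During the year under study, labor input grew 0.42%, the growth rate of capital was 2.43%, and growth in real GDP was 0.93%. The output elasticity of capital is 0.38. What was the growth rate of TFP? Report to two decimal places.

Labor's share = 1 − 0.38 = 0.62.
Capital: 0.38 × 2.43 = 0.9234 pp.
Labor input: 0.62 × 0.42 = 0.2604 pp.
TFP growth = 0.93 − 1.1838 = -0.2538%.

-0.25%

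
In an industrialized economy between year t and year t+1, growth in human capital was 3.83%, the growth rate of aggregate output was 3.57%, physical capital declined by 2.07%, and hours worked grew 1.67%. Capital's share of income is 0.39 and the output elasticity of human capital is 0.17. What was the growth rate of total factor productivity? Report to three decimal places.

Labor's share = 1 − 0.39 − 0.17 = 0.44.
Physical capital: 0.39 × (-2.07) = -0.8073 pp.
Human capital: 0.17 × 3.83 = 0.6511 pp.
Hours worked: 0.44 × 1.67 = 0.7348 pp.
TFP growth = 3.57 − 0.5786 = 2.9914%.

Total factor productivity grew 2.991%.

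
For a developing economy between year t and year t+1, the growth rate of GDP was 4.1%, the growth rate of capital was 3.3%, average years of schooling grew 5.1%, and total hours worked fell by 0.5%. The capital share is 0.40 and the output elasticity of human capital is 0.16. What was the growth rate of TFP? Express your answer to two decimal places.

Labor's share = 1 − 0.4 − 0.16 = 0.44.
Capital: 0.4 × 3.3 = 1.32 pp.
Average years of schooling: 0.16 × 5.1 = 0.816 pp.
Total hours worked: 0.44 × (-0.5) = -0.22 pp.
TFP growth = 4.1 − 1.916 = 2.184%.

2.18%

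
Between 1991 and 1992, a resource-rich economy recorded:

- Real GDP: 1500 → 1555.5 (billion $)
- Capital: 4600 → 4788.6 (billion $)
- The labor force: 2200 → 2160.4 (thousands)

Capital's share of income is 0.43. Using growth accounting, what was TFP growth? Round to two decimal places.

2.96%

Real GDP growth = (1555.5 − 1500) / 1500 = 3.7%.
Capital growth = (4788.6 − 4600) / 4600 = 4.1%.
The labor force growth = (2160.4 − 2200) / 2200 = -1.8%.
Labor's share = 1 − 0.43 = 0.57.
Capital: 0.43 × 4.1 = 1.763 pp.
The labor force: 0.57 × (-1.8) = -1.026 pp.
TFP growth = 3.7 − 0.737 = 2.963%.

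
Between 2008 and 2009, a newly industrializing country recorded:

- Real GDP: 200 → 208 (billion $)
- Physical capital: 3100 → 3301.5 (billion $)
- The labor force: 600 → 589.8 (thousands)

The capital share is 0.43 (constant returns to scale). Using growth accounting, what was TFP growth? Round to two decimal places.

Real GDP growth = (208 − 200) / 200 = 4%.
Physical capital growth = (3301.5 − 3100) / 3100 = 6.5%.
The labor force growth = (589.8 − 600) / 600 = -1.7%.
Labor's share = 1 − 0.43 = 0.57.
Physical capital: 0.43 × 6.5 = 2.795 pp.
The labor force: 0.57 × (-1.7) = -0.969 pp.
TFP growth = 4 − 1.826 = 2.174%.

2.17%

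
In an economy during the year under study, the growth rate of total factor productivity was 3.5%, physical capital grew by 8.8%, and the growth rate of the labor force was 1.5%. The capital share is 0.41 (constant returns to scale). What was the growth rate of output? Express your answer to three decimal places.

Labor's share = 1 − 0.41 = 0.59.
Physical capital: 0.41 × 8.8 = 3.608 pp.
The labor force: 0.59 × 1.5 = 0.885 pp.
Output growth = 3.5 + 4.493 = 7.993%.

7.993%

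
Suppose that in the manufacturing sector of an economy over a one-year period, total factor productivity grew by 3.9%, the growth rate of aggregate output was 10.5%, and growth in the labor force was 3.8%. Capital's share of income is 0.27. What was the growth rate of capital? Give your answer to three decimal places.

Capital grew 14.170%.

Labor's share = 1 − 0.27 = 0.73.
gY = gA + 0.73×3.8 + 0.27×g.
0.27×g = 10.5 − 3.9 − 2.774 = 3.826.
g = 3.826 / 0.27 = 14.17037%.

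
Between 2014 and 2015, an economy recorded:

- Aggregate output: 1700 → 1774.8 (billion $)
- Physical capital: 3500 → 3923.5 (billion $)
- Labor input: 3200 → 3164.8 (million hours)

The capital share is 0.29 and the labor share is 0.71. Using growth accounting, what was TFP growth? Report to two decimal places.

1.67%

Aggregate output growth = (1774.8 − 1700) / 1700 = 4.4%.
Physical capital growth = (3923.5 − 3500) / 3500 = 12.1%.
Labor input growth = (3164.8 − 3200) / 3200 = -1.1%.
Labor's share = 1 − 0.29 = 0.71.
Physical capital: 0.29 × 12.1 = 3.509 pp.
Labor input: 0.71 × (-1.1) = -0.781 pp.
TFP growth = 4.4 − 2.728 = 1.672%.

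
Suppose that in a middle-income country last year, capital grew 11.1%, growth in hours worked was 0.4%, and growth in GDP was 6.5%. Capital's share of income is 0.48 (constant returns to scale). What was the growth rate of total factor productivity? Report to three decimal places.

Labor's share = 1 − 0.48 = 0.52.
Capital: 0.48 × 11.1 = 5.328 pp.
Hours worked: 0.52 × 0.4 = 0.208 pp.
TFP growth = 6.5 − 5.536 = 0.964%.

Total factor productivity grew 0.964%.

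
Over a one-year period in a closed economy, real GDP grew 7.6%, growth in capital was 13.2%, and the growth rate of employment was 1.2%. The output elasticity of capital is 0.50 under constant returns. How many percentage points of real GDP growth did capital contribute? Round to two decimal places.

Contribution = share × growth = 0.5 × 13.2 = 6.6 pp.

6.60 percentage points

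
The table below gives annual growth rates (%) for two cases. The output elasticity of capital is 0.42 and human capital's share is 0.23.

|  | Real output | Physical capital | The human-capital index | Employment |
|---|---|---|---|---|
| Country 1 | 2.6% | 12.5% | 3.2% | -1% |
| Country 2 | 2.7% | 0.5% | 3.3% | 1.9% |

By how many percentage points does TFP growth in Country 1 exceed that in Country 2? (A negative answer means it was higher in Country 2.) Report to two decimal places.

-4.10 percentage points

Labor's share = 1 − 0.42 − 0.23 = 0.35.
Country 1: TFP = 2.6 − 5.25 − 0.736 + 0.35 = -3.036%.
Country 2: TFP = 2.7 − 0.21 − 0.759 − 0.665 = 1.066%.
Difference = -3.036 − (1.066) = -4.102 pp.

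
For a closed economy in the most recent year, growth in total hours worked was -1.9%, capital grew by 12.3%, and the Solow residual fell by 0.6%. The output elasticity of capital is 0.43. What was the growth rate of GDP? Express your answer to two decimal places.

3.61%

Labor's share = 1 − 0.43 = 0.57.
Capital: 0.43 × 12.3 = 5.289 pp.
Total hours worked: 0.57 × (-1.9) = -1.083 pp.
Output growth = -0.6 + 4.206 = 3.606%.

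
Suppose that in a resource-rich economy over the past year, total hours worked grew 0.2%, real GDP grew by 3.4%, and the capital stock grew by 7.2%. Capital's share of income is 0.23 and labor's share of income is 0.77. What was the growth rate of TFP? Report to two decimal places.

Labor's share = 1 − 0.23 = 0.77.
The capital stock: 0.23 × 7.2 = 1.656 pp.
Total hours worked: 0.77 × 0.2 = 0.154 pp.
TFP growth = 3.4 − 1.81 = 1.59%.

TFP growth was 1.59%.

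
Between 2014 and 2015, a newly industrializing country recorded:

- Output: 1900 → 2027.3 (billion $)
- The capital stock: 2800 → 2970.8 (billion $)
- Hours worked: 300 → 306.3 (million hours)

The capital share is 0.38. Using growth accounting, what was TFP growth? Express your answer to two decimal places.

Output growth = (2027.3 − 1900) / 1900 = 6.7%.
The capital stock growth = (2970.8 − 2800) / 2800 = 6.1%.
Hours worked growth = (306.3 − 300) / 300 = 2.1%.
Labor's share = 1 − 0.38 = 0.62.
The capital stock: 0.38 × 6.1 = 2.318 pp.
Hours worked: 0.62 × 2.1 = 1.302 pp.
TFP growth = 6.7 − 3.62 = 3.08%.

TFP grew 3.08%.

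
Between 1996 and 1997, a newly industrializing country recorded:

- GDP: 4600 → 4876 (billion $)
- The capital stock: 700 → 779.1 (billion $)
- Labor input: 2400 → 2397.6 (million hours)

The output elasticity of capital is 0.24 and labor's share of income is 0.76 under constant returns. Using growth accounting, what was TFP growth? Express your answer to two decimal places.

3.36%

GDP growth = (4876 − 4600) / 4600 = 6%.
The capital stock growth = (779.1 − 700) / 700 = 11.3%.
Labor input growth = (2397.6 − 2400) / 2400 = -0.1%.
Labor's share = 1 − 0.24 = 0.76.
The capital stock: 0.24 × 11.3 = 2.712 pp.
Labor input: 0.76 × (-0.1) = -0.076 pp.
TFP growth = 6 − 2.636 = 3.364%.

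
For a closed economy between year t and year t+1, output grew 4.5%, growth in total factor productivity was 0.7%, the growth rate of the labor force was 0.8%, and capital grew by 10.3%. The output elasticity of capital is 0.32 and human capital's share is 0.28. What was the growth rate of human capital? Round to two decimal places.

Human capital grew 0.66%.

Labor's share = 1 − 0.32 − 0.28 = 0.4.
gY = gA + 0.32×10.3 + 0.4×0.8 + 0.28×g.
0.28×g = 4.5 − 0.7 − 3.616 = 0.184.
g = 0.184 / 0.28 = 0.6571%.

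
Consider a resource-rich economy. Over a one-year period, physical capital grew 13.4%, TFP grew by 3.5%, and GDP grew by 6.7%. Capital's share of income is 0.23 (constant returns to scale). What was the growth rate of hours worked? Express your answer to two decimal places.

Labor's share = 1 − 0.23 = 0.77.
gY = gA + 0.23×13.4 + 0.77×g.
0.77×g = 6.7 − 3.5 − 3.082 = 0.118.
g = 0.118 / 0.77 = 0.1532%.

Hours worked growth was 0.15%.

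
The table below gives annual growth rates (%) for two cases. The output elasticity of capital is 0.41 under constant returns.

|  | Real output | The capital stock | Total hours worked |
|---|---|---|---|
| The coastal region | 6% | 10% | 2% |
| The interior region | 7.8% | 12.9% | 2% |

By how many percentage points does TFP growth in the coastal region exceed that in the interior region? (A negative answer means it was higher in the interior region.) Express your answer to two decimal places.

-0.61 percentage points

Labor's share = 1 − 0.41 = 0.59.
The coastal region: TFP = 6 − 4.1 − 1.18 = 0.72%.
The interior region: TFP = 7.8 − 5.289 − 1.18 = 1.331%.
Difference = 0.72 − (1.331) = -0.611 pp.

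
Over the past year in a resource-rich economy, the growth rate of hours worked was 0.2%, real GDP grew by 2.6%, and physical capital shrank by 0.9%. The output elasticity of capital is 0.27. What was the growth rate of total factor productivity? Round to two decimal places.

Labor's share = 1 − 0.27 = 0.73.
Physical capital: 0.27 × (-0.9) = -0.243 pp.
Hours worked: 0.73 × 0.2 = 0.146 pp.
TFP growth = 2.6 + 0.097 = 2.697%.

2.70%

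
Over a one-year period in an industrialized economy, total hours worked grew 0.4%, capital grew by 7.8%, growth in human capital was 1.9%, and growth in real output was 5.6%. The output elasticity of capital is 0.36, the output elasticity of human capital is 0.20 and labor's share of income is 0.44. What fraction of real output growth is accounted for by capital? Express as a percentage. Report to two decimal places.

Capital contributed 0.36 × 7.8 = 2.808 pp.
Share of growth = 2.808 / 5.6 × 100 = 50.1429%.

50.14%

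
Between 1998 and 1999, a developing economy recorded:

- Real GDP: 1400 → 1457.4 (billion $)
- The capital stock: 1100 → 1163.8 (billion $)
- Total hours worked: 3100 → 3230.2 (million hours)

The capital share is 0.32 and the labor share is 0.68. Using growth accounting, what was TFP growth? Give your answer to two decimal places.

Real GDP growth = (1457.4 − 1400) / 1400 = 4.1%.
The capital stock growth = (1163.8 − 1100) / 1100 = 5.8%.
Total hours worked growth = (3230.2 − 3100) / 3100 = 4.2%.
Labor's share = 1 − 0.32 = 0.68.
The capital stock: 0.32 × 5.8 = 1.856 pp.
Total hours worked: 0.68 × 4.2 = 2.856 pp.
TFP growth = 4.1 − 4.712 = -0.612%.

-0.61%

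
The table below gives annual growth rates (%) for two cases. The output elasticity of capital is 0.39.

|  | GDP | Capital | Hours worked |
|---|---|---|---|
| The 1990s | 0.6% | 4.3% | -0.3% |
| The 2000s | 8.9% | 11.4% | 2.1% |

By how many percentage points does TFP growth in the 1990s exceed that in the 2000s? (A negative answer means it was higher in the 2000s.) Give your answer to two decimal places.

-4.07 percentage points

Labor's share = 1 − 0.39 = 0.61.
The 1990s: TFP = 0.6 − 1.677 + 0.183 = -0.894%.
The 2000s: TFP = 8.9 − 4.446 − 1.281 = 3.173%.
Difference = -0.894 − (3.173) = -4.067 pp.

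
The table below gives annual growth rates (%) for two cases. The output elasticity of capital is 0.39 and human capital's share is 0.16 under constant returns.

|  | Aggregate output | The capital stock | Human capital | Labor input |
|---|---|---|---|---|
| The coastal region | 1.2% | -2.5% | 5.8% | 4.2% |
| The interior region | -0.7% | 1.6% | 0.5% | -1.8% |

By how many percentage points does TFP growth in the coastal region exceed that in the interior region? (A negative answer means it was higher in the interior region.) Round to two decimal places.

Labor's share = 1 − 0.39 − 0.16 = 0.45.
The coastal region: TFP = 1.2 + 0.975 − 0.928 − 1.89 = -0.643%.
The interior region: TFP = -0.7 − 0.624 − 0.08 + 0.81 = -0.594%.
Difference = -0.643 − (-0.594) = -0.049 pp.

-0.05 percentage points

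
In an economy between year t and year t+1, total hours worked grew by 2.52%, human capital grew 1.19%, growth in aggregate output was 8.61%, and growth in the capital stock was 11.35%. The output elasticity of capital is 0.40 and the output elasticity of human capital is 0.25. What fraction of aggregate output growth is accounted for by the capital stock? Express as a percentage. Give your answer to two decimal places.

The capital stock accounted for 52.73% of growth.

The capital stock contributed 0.4 × 11.35 = 4.54 pp.
Share of growth = 4.54 / 8.61 × 100 = 52.7294%.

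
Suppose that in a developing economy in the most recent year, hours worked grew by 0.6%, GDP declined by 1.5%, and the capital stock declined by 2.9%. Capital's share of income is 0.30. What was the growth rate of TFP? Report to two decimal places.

Labor's share = 1 − 0.3 = 0.7.
The capital stock: 0.3 × (-2.9) = -0.87 pp.
Hours worked: 0.7 × 0.6 = 0.42 pp.
TFP growth = -1.5 + 0.45 = -1.05%.

-1.05%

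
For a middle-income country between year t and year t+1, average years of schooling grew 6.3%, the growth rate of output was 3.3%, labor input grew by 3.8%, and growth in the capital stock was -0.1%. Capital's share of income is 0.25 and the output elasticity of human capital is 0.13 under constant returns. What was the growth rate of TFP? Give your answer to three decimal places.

TFP grew 0.150%.

Labor's share = 1 − 0.25 − 0.13 = 0.62.
The capital stock: 0.25 × (-0.1) = -0.025 pp.
Average years of schooling: 0.13 × 6.3 = 0.819 pp.
Labor input: 0.62 × 3.8 = 2.356 pp.
TFP growth = 3.3 − 3.15 = 0.15%.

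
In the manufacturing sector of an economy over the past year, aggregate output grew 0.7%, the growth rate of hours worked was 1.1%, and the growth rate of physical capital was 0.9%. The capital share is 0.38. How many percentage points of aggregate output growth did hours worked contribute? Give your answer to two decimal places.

0.68

Labor's share = 1 − 0.38 = 0.62.
Contribution = share × growth = 0.62 × 1.1 = 0.682 pp.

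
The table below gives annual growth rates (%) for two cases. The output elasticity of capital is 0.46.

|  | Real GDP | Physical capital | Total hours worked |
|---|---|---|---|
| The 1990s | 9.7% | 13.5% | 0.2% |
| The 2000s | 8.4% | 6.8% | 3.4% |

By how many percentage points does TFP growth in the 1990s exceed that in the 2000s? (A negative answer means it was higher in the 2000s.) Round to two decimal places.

Labor's share = 1 − 0.46 = 0.54.
The 1990s: TFP = 9.7 − 6.21 − 0.108 = 3.382%.
The 2000s: TFP = 8.4 − 3.128 − 1.836 = 3.436%.
Difference = 3.382 − (3.436) = -0.054 pp.

-0.05 percentage points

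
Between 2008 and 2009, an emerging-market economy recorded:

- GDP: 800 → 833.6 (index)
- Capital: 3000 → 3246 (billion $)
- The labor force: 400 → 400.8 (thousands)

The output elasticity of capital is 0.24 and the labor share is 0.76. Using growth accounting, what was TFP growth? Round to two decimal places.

2.08%

GDP growth = (833.6 − 800) / 800 = 4.2%.
Capital growth = (3246 − 3000) / 3000 = 8.2%.
The labor force growth = (400.8 − 400) / 400 = 0.2%.
Labor's share = 1 − 0.24 = 0.76.
Capital: 0.24 × 8.2 = 1.968 pp.
The labor force: 0.76 × 0.2 = 0.152 pp.
TFP growth = 4.2 − 2.12 = 2.08%.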